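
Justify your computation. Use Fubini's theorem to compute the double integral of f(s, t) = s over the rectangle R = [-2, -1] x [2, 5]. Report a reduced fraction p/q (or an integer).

f(s, t) is a tensor product of a function of s and a function of t, and both factors are bounded continuous (hence Lebesgue integrable) on the rectangle, so Fubini's theorem applies:
  integral_R f d(m x m) = (integral_a1^b1 s ds) * (integral_a2^b2 1 dt).
Inner integral in s: integral_{-2}^{-1} s ds = ((-1)^2 - (-2)^2)/2
  = -3/2.
Inner integral in t: integral_{2}^{5} 1 dt = (5^1 - 2^1)/1
  = 3.
Product: (-3/2) * (3) = -9/2.

-9/2


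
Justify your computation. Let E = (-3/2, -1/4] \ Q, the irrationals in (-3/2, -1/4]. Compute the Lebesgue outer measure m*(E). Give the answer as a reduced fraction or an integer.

The interval I = (-3/2, -1/4] has m(I) = -1/4 - (-3/2) = 5/4 (endpoints are measure-zero, so open/closed/half-open agree). Write I = (I cap Q) u (I \ Q). The rationals in I are countable, so m*(I cap Q) = 0 (cover each rational by intervals whose total length is arbitrarily small). By countable subadditivity m*(I) <= m*(I cap Q) + m*(I \ Q), hence m*(I \ Q) >= m(I) = 5/4. The reverse inequality m*(I \ Q) <= m*(I) = 5/4 is trivial since (I \ Q) is a subset of I. Therefore m*(I \ Q) = 5/4.

5/4


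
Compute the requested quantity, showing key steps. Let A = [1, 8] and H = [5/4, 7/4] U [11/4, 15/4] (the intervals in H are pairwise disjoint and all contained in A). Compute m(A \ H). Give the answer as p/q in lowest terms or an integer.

The ambient interval has length m(A) = 8 - 1 = 7.
Since the holes are disjoint and sit inside A, by finite additivity
  m(H) = sum_i (b_i - a_i), and m(A \ H) = m(A) - m(H).
Computing the hole measures:
  m(H_1) = 7/4 - 5/4 = 1/2.
  m(H_2) = 15/4 - 11/4 = 1.
Summed: m(H) = 1/2 + 1 = 3/2.
So m(A \ H) = 7 - 3/2 = 11/2.

11/2


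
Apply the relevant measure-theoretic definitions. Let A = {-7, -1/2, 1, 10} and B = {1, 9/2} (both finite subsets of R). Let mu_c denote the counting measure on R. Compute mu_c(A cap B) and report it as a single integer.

Counting measure on a finite set equals cardinality. mu_c(A cap B) = |A cap B| (elements appearing in both).
Enumerating the elements of A that also lie in B gives 1 element(s).
So mu_c(A cap B) = 1.

1


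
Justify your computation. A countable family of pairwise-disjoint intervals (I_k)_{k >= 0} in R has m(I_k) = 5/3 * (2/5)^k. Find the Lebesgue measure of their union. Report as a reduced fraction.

By countable additivity of the Lebesgue measure on pairwise disjoint measurable sets,
  m(union_{k >= 0} I_k) = sum_{k >= 0} m(I_k) = sum_{k >= 0} a * r^k,
  with a = 5/3 and r = 2/5.
Since 0 < r = 2/5 < 1, the geometric series converges:
  sum_{k >= 0} a * r^k = a / (1 - r).
  = 5/3 / (1 - 2/5)
  = 5/3 / (3/5)
  = 25/9.

25/9


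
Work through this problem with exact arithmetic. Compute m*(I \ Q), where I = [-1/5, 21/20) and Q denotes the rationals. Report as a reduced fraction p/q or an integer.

The interval I = [-1/5, 21/20) has m(I) = 21/20 - (-1/5) = 5/4 (endpoints are measure-zero, so open/closed/half-open agree). Write I = (I cap Q) u (I \ Q). The rationals in I are countable, so m*(I cap Q) = 0 (cover each rational by intervals whose total length is arbitrarily small). By countable subadditivity m*(I) <= m*(I cap Q) + m*(I \ Q), hence m*(I \ Q) >= m(I) = 5/4. The reverse inequality m*(I \ Q) <= m*(I) = 5/4 is trivial since (I \ Q) is a subset of I. Therefore m*(I \ Q) = 5/4.

5/4


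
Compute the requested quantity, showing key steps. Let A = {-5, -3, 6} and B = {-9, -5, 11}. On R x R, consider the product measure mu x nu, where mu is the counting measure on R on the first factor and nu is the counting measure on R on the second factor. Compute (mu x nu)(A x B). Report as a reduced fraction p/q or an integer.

For a measurable rectangle A x B, the product measure satisfies
  (mu x nu)(A x B) = mu(A) * nu(B).
  mu(A) = 3.
  nu(B) = 3.
  (mu x nu)(A x B) = 3 * 3 = 9.

9


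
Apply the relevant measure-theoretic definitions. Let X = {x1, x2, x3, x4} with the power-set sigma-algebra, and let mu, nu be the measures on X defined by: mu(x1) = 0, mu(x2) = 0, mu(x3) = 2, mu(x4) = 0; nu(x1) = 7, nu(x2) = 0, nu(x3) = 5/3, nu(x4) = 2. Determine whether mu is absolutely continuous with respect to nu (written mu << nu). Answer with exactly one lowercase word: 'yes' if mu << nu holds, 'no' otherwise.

mu << nu means: every nu-null measurable set is also mu-null; equivalently, for every atom x, if nu({x}) = 0 then mu({x}) = 0.
Checking each atom:
  x1: nu = 7 > 0 -> no constraint.
  x2: nu = 0, mu = 0 -> consistent with mu << nu.
  x3: nu = 5/3 > 0 -> no constraint.
  x4: nu = 2 > 0 -> no constraint.
No atom violates the condition. Therefore mu << nu.

yes


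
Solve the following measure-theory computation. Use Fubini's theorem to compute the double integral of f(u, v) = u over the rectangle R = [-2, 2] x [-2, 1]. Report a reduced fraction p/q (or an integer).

f(u, v) is a tensor product of a function of u and a function of v, and both factors are bounded continuous (hence Lebesgue integrable) on the rectangle, so Fubini's theorem applies:
  integral_R f d(m x m) = (integral_a1^b1 u du) * (integral_a2^b2 1 dv).
Inner integral in u: integral_{-2}^{2} u du = (2^2 - (-2)^2)/2
  = 0.
Inner integral in v: integral_{-2}^{1} 1 dv = (1^1 - (-2)^1)/1
  = 3.
Product: (0) * (3) = 0.

0


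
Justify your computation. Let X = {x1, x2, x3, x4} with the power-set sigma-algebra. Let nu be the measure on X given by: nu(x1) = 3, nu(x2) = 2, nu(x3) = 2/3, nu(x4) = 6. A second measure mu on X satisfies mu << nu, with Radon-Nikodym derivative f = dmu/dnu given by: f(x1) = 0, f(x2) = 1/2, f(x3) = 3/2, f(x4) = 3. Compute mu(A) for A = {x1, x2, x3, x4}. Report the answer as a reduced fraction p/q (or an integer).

By the defining property of the Radon-Nikodym derivative, for every measurable set A,
  mu(A) = integral_A f dnu.
Since nu is a discrete measure concentrated on the atoms of X, the integral over A reduces to the sum
  mu(A) = sum_{x in A} f(x) * nu({x}).
Computing each term:
  x1: f(x1) * nu(x1) = 0 * 3 = 0.
  x2: f(x2) * nu(x2) = 1/2 * 2 = 1.
  x3: f(x3) * nu(x3) = 3/2 * 2/3 = 1.
  x4: f(x4) * nu(x4) = 3 * 6 = 18.
Summing: mu(A) = 0 + 1 + 1 + 18 = 20.

20


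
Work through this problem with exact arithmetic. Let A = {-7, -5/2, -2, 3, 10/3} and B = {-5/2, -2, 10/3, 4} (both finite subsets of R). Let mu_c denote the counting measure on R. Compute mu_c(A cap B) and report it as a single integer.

Counting measure on a finite set equals cardinality. mu_c(A cap B) = |A cap B| (elements appearing in both).
Enumerating the elements of A that also lie in B gives 3 element(s).
So mu_c(A cap B) = 3.

3


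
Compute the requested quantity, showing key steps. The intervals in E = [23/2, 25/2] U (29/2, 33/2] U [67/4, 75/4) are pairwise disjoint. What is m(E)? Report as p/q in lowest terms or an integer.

For pairwise disjoint intervals, m(union_i I_i) = sum_i m(I_i),
and m is invariant under swapping open/closed endpoints (single points have measure 0).
So m(E) = sum_i (b_i - a_i).
  I_1 has length 25/2 - 23/2 = 1.
  I_2 has length 33/2 - 29/2 = 2.
  I_3 has length 75/4 - 67/4 = 2.
Summing:
  m(E) = 1 + 2 + 2 = 5.

5


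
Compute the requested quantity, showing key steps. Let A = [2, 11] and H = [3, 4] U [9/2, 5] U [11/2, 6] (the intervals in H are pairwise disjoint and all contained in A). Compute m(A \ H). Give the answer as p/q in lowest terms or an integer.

The ambient interval has length m(A) = 11 - 2 = 9.
Since the holes are disjoint and sit inside A, by finite additivity
  m(H) = sum_i (b_i - a_i), and m(A \ H) = m(A) - m(H).
Computing the hole measures:
  m(H_1) = 4 - 3 = 1.
  m(H_2) = 5 - 9/2 = 1/2.
  m(H_3) = 6 - 11/2 = 1/2.
Summed: m(H) = 1 + 1/2 + 1/2 = 2.
So m(A \ H) = 9 - 2 = 7.

7


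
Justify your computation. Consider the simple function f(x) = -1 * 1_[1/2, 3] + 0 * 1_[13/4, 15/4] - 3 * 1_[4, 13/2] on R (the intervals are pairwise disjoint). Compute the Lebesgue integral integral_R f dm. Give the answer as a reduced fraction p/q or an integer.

For a simple function f = sum_i c_i * 1_{A_i} with disjoint A_i,
  integral f dm = sum_i c_i * m(A_i).
Lengths of the A_i:
  m(A_1) = 3 - 1/2 = 5/2.
  m(A_2) = 15/4 - 13/4 = 1/2.
  m(A_3) = 13/2 - 4 = 5/2.
Contributions c_i * m(A_i):
  (-1) * (5/2) = -5/2.
  (0) * (1/2) = 0.
  (-3) * (5/2) = -15/2.
Total: -5/2 + 0 - 15/2 = -10.

-10


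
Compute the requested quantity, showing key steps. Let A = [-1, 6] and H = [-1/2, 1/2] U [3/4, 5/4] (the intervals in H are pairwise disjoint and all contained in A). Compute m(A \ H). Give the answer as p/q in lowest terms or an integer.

The ambient interval has length m(A) = 6 - (-1) = 7.
Since the holes are disjoint and sit inside A, by finite additivity
  m(H) = sum_i (b_i - a_i), and m(A \ H) = m(A) - m(H).
Computing the hole measures:
  m(H_1) = 1/2 - (-1/2) = 1.
  m(H_2) = 5/4 - 3/4 = 1/2.
Summed: m(H) = 1 + 1/2 = 3/2.
So m(A \ H) = 7 - 3/2 = 11/2.

11/2


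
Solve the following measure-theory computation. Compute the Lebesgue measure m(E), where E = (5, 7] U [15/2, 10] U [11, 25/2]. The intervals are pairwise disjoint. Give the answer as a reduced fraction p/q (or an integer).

For pairwise disjoint intervals, m(union_i I_i) = sum_i m(I_i),
and m is invariant under swapping open/closed endpoints (single points have measure 0).
So m(E) = sum_i (b_i - a_i).
  I_1 has length 7 - 5 = 2.
  I_2 has length 10 - 15/2 = 5/2.
  I_3 has length 25/2 - 11 = 3/2.
Summing:
  m(E) = 2 + 5/2 + 3/2 = 6.

6


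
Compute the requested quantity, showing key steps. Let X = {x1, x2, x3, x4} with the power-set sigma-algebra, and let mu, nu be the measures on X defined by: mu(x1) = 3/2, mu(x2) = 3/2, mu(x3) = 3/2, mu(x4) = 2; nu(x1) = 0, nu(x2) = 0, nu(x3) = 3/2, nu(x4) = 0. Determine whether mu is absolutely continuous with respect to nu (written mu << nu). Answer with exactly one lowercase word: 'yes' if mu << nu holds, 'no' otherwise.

mu << nu means: every nu-null measurable set is also mu-null; equivalently, for every atom x, if nu({x}) = 0 then mu({x}) = 0.
Checking each atom:
  x1: nu = 0, mu = 3/2 > 0 -> violates mu << nu.
  x2: nu = 0, mu = 3/2 > 0 -> violates mu << nu.
  x3: nu = 3/2 > 0 -> no constraint.
  x4: nu = 0, mu = 2 > 0 -> violates mu << nu.
The atom(s) x1, x2, x4 violate the condition (nu = 0 but mu > 0). Therefore mu is NOT absolutely continuous w.r.t. nu.

no


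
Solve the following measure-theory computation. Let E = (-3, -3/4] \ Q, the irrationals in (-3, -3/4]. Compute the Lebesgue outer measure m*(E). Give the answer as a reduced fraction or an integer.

The interval I = (-3, -3/4] has m(I) = -3/4 - (-3) = 9/4 (endpoints are measure-zero, so open/closed/half-open agree). Write I = (I cap Q) u (I \ Q). The rationals in I are countable, so m*(I cap Q) = 0 (cover each rational by intervals whose total length is arbitrarily small). By countable subadditivity m*(I) <= m*(I cap Q) + m*(I \ Q), hence m*(I \ Q) >= m(I) = 9/4. The reverse inequality m*(I \ Q) <= m*(I) = 9/4 is trivial since (I \ Q) is a subset of I. Therefore m*(I \ Q) = 9/4.

9/4


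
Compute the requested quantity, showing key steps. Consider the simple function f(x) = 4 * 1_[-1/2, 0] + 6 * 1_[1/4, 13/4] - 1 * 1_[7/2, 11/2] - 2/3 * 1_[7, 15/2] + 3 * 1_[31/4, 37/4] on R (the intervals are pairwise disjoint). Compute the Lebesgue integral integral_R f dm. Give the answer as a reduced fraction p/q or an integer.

For a simple function f = sum_i c_i * 1_{A_i} with disjoint A_i,
  integral f dm = sum_i c_i * m(A_i).
Lengths of the A_i:
  m(A_1) = 0 - (-1/2) = 1/2.
  m(A_2) = 13/4 - 1/4 = 3.
  m(A_3) = 11/2 - 7/2 = 2.
  m(A_4) = 15/2 - 7 = 1/2.
  m(A_5) = 37/4 - 31/4 = 3/2.
Contributions c_i * m(A_i):
  (4) * (1/2) = 2.
  (6) * (3) = 18.
  (-1) * (2) = -2.
  (-2/3) * (1/2) = -1/3.
  (3) * (3/2) = 9/2.
Total: 2 + 18 - 2 - 1/3 + 9/2 = 133/6.

133/6


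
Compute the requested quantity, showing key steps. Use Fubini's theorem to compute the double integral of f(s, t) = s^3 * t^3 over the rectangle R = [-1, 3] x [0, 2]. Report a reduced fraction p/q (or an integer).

f(s, t) is a tensor product of a function of s and a function of t, and both factors are bounded continuous (hence Lebesgue integrable) on the rectangle, so Fubini's theorem applies:
  integral_R f d(m x m) = (integral_a1^b1 s^3 ds) * (integral_a2^b2 t^3 dt).
Inner integral in s: integral_{-1}^{3} s^3 ds = (3^4 - (-1)^4)/4
  = 20.
Inner integral in t: integral_{0}^{2} t^3 dt = (2^4 - 0^4)/4
  = 4.
Product: (20) * (4) = 80.

80


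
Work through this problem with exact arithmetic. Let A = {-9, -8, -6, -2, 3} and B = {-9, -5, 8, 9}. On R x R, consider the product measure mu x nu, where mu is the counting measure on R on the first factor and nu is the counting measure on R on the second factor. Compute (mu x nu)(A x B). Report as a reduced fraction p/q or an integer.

For a measurable rectangle A x B, the product measure satisfies
  (mu x nu)(A x B) = mu(A) * nu(B).
  mu(A) = 5.
  nu(B) = 4.
  (mu x nu)(A x B) = 5 * 4 = 20.

20


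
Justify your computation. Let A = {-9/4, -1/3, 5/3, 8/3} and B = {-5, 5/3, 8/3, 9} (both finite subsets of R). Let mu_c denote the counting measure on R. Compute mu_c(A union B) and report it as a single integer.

Counting measure on a finite set equals cardinality. By inclusion-exclusion, |A union B| = |A| + |B| - |A cap B|.
|A| = 4, |B| = 4, |A cap B| = 2.
So mu_c(A union B) = 4 + 4 - 2 = 6.

6


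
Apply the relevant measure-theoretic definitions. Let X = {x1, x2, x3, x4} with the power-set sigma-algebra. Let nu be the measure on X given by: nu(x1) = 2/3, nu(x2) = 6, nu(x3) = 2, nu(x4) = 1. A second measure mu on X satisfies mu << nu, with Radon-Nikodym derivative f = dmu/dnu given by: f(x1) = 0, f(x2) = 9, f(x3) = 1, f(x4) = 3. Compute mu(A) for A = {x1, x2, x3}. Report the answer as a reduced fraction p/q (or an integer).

By the defining property of the Radon-Nikodym derivative, for every measurable set A,
  mu(A) = integral_A f dnu.
Since nu is a discrete measure concentrated on the atoms of X, the integral over A reduces to the sum
  mu(A) = sum_{x in A} f(x) * nu({x}).
Computing each term:
  x1: f(x1) * nu(x1) = 0 * 2/3 = 0.
  x2: f(x2) * nu(x2) = 9 * 6 = 54.
  x3: f(x3) * nu(x3) = 1 * 2 = 2.
Summing: mu(A) = 0 + 54 + 2 = 56.

56


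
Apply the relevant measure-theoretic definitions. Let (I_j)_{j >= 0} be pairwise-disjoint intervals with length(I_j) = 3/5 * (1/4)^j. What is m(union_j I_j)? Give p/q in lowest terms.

By countable additivity of the Lebesgue measure on pairwise disjoint measurable sets,
  m(union_{j >= 0} I_j) = sum_{j >= 0} m(I_j) = sum_{j >= 0} a * r^j,
  with a = 3/5 and r = 1/4.
Since 0 < r = 1/4 < 1, the geometric series converges:
  sum_{j >= 0} a * r^j = a / (1 - r).
  = 3/5 / (1 - 1/4)
  = 3/5 / (3/4)
  = 4/5.

4/5


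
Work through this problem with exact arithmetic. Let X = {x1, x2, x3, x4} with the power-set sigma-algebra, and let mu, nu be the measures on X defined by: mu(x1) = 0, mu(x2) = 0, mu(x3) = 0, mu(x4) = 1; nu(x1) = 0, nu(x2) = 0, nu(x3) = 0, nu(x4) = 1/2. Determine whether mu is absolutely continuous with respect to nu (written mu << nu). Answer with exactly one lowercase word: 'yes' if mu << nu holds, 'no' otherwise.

mu << nu means: every nu-null measurable set is also mu-null; equivalently, for every atom x, if nu({x}) = 0 then mu({x}) = 0.
Checking each atom:
  x1: nu = 0, mu = 0 -> consistent with mu << nu.
  x2: nu = 0, mu = 0 -> consistent with mu << nu.
  x3: nu = 0, mu = 0 -> consistent with mu << nu.
  x4: nu = 1/2 > 0 -> no constraint.
No atom violates the condition. Therefore mu << nu.

yes


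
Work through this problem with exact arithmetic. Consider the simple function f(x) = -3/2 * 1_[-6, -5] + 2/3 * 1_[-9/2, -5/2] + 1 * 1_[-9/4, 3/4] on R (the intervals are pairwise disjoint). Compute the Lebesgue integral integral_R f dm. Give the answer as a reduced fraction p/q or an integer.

For a simple function f = sum_i c_i * 1_{A_i} with disjoint A_i,
  integral f dm = sum_i c_i * m(A_i).
Lengths of the A_i:
  m(A_1) = -5 - (-6) = 1.
  m(A_2) = -5/2 - (-9/2) = 2.
  m(A_3) = 3/4 - (-9/4) = 3.
Contributions c_i * m(A_i):
  (-3/2) * (1) = -3/2.
  (2/3) * (2) = 4/3.
  (1) * (3) = 3.
Total: -3/2 + 4/3 + 3 = 17/6.

17/6


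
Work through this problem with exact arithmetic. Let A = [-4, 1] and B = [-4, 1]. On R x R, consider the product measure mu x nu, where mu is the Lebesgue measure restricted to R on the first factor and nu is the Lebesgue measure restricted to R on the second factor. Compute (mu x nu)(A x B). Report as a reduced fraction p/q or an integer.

For a measurable rectangle A x B, the product measure satisfies
  (mu x nu)(A x B) = mu(A) * nu(B).
  mu(A) = 5.
  nu(B) = 5.
  (mu x nu)(A x B) = 5 * 5 = 25.

25


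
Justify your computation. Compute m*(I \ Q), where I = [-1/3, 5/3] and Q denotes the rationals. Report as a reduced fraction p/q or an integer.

The interval I = [-1/3, 5/3] has m(I) = 5/3 - (-1/3) = 2 (endpoints are measure-zero, so open/closed/half-open agree). Write I = (I cap Q) u (I \ Q). The rationals in I are countable, so m*(I cap Q) = 0 (cover each rational by intervals whose total length is arbitrarily small). By countable subadditivity m*(I) <= m*(I cap Q) + m*(I \ Q), hence m*(I \ Q) >= m(I) = 2. The reverse inequality m*(I \ Q) <= m*(I) = 2 is trivial since (I \ Q) is a subset of I. Therefore m*(I \ Q) = 2.

2


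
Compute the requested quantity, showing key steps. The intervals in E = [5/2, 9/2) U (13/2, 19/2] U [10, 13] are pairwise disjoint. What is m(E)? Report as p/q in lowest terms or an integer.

For pairwise disjoint intervals, m(union_i I_i) = sum_i m(I_i),
and m is invariant under swapping open/closed endpoints (single points have measure 0).
So m(E) = sum_i (b_i - a_i).
  I_1 has length 9/2 - 5/2 = 2.
  I_2 has length 19/2 - 13/2 = 3.
  I_3 has length 13 - 10 = 3.
Summing:
  m(E) = 2 + 3 + 3 = 8.

8


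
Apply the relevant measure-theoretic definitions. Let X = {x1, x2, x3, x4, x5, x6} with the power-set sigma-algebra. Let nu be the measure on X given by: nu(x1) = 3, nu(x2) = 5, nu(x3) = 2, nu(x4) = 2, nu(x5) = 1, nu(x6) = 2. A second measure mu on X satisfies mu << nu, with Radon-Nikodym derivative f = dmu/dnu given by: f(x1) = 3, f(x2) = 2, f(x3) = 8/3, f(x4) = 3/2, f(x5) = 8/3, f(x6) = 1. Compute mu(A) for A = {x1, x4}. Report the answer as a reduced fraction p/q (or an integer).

By the defining property of the Radon-Nikodym derivative, for every measurable set A,
  mu(A) = integral_A f dnu.
Since nu is a discrete measure concentrated on the atoms of X, the integral over A reduces to the sum
  mu(A) = sum_{x in A} f(x) * nu({x}).
Computing each term:
  x1: f(x1) * nu(x1) = 3 * 3 = 9.
  x4: f(x4) * nu(x4) = 3/2 * 2 = 3.
Summing: mu(A) = 9 + 3 = 12.

12


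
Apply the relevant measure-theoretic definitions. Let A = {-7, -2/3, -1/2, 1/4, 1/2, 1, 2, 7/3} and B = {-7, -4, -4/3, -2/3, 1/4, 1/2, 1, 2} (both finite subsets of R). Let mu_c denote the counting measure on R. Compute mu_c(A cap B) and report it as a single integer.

Counting measure on a finite set equals cardinality. mu_c(A cap B) = |A cap B| (elements appearing in both).
Enumerating the elements of A that also lie in B gives 6 element(s).
So mu_c(A cap B) = 6.

6


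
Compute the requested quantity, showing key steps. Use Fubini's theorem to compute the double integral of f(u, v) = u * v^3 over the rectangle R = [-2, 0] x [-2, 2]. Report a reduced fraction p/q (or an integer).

f(u, v) is a tensor product of a function of u and a function of v, and both factors are bounded continuous (hence Lebesgue integrable) on the rectangle, so Fubini's theorem applies:
  integral_R f d(m x m) = (integral_a1^b1 u du) * (integral_a2^b2 v^3 dv).
Inner integral in u: integral_{-2}^{0} u du = (0^2 - (-2)^2)/2
  = -2.
Inner integral in v: integral_{-2}^{2} v^3 dv = (2^4 - (-2)^4)/4
  = 0.
Product: (-2) * (0) = 0.

0


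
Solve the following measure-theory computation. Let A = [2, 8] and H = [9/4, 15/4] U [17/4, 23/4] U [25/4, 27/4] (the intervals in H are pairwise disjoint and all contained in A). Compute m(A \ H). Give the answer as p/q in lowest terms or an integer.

The ambient interval has length m(A) = 8 - 2 = 6.
Since the holes are disjoint and sit inside A, by finite additivity
  m(H) = sum_i (b_i - a_i), and m(A \ H) = m(A) - m(H).
Computing the hole measures:
  m(H_1) = 15/4 - 9/4 = 3/2.
  m(H_2) = 23/4 - 17/4 = 3/2.
  m(H_3) = 27/4 - 25/4 = 1/2.
Summed: m(H) = 3/2 + 3/2 + 1/2 = 7/2.
So m(A \ H) = 6 - 7/2 = 5/2.

5/2


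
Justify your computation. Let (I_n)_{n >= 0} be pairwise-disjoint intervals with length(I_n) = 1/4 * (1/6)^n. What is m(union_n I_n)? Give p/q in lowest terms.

By countable additivity of the Lebesgue measure on pairwise disjoint measurable sets,
  m(union_{n >= 0} I_n) = sum_{n >= 0} m(I_n) = sum_{n >= 0} a * r^n,
  with a = 1/4 and r = 1/6.
Since 0 < r = 1/6 < 1, the geometric series converges:
  sum_{n >= 0} a * r^n = a / (1 - r).
  = 1/4 / (1 - 1/6)
  = 1/4 / (5/6)
  = 3/10.

3/10


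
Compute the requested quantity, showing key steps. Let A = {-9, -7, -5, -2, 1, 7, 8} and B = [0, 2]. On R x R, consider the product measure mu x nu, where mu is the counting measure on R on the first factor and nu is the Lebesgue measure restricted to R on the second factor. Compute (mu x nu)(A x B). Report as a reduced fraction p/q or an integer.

For a measurable rectangle A x B, the product measure satisfies
  (mu x nu)(A x B) = mu(A) * nu(B).
  mu(A) = 7.
  nu(B) = 2.
  (mu x nu)(A x B) = 7 * 2 = 14.

14


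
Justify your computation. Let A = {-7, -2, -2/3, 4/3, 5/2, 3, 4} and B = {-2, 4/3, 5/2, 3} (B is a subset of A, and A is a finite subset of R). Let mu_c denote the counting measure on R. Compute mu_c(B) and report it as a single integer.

Counting measure assigns mu_c(E) = |E| (number of elements) when E is finite.
B has 4 element(s), so mu_c(B) = 4.

4


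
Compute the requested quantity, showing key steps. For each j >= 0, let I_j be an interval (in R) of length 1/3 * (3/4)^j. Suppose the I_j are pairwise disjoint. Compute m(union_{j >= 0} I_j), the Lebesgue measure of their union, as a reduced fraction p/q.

By countable additivity of the Lebesgue measure on pairwise disjoint measurable sets,
  m(union_{j >= 0} I_j) = sum_{j >= 0} m(I_j) = sum_{j >= 0} a * r^j,
  with a = 1/3 and r = 3/4.
Since 0 < r = 3/4 < 1, the geometric series converges:
  sum_{j >= 0} a * r^j = a / (1 - r).
  = 1/3 / (1 - 3/4)
  = 1/3 / (1/4)
  = 4/3.

4/3


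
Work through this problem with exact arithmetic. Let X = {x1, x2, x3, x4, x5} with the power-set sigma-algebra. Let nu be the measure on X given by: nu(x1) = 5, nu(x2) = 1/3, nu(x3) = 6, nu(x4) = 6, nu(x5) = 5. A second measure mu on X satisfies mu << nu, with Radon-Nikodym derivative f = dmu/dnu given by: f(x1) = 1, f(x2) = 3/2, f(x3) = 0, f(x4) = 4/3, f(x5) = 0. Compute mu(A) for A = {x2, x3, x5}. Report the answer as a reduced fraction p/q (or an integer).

By the defining property of the Radon-Nikodym derivative, for every measurable set A,
  mu(A) = integral_A f dnu.
Since nu is a discrete measure concentrated on the atoms of X, the integral over A reduces to the sum
  mu(A) = sum_{x in A} f(x) * nu({x}).
Computing each term:
  x2: f(x2) * nu(x2) = 3/2 * 1/3 = 1/2.
  x3: f(x3) * nu(x3) = 0 * 6 = 0.
  x5: f(x5) * nu(x5) = 0 * 5 = 0.
Summing: mu(A) = 1/2 + 0 + 0 = 1/2.

1/2


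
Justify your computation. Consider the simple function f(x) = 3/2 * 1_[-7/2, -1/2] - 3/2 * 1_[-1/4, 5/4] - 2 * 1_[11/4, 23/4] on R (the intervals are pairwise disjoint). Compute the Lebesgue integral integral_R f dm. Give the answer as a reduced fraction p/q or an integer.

For a simple function f = sum_i c_i * 1_{A_i} with disjoint A_i,
  integral f dm = sum_i c_i * m(A_i).
Lengths of the A_i:
  m(A_1) = -1/2 - (-7/2) = 3.
  m(A_2) = 5/4 - (-1/4) = 3/2.
  m(A_3) = 23/4 - 11/4 = 3.
Contributions c_i * m(A_i):
  (3/2) * (3) = 9/2.
  (-3/2) * (3/2) = -9/4.
  (-2) * (3) = -6.
Total: 9/2 - 9/4 - 6 = -15/4.

-15/4


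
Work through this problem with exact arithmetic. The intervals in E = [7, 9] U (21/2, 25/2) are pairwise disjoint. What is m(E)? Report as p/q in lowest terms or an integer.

For pairwise disjoint intervals, m(union_i I_i) = sum_i m(I_i),
and m is invariant under swapping open/closed endpoints (single points have measure 0).
So m(E) = sum_i (b_i - a_i).
  I_1 has length 9 - 7 = 2.
  I_2 has length 25/2 - 21/2 = 2.
Summing:
  m(E) = 2 + 2 = 4.

4


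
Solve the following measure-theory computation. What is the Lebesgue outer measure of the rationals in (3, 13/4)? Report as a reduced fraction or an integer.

The set Q cap (3, 13/4) is countable (a subset of the countable set Q). Lebesgue outer measure of any countable set is 0: each singleton {q} has m*({q}) = 0, and by countable subadditivity m*(union_k {q_k}) <= sum_k m*({q_k}) = sum_k 0 = 0. The reverse inequality m*(E) >= 0 is automatic. So m*(Q cap (3, 13/4)) = 0.

0


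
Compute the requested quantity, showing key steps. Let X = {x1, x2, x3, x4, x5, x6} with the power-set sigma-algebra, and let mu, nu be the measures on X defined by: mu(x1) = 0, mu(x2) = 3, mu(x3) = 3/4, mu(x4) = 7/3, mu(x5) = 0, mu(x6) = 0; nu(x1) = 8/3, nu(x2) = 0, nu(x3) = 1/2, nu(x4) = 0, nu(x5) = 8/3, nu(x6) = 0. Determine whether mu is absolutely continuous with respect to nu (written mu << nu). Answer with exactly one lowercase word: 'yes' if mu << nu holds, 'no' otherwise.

mu << nu means: every nu-null measurable set is also mu-null; equivalently, for every atom x, if nu({x}) = 0 then mu({x}) = 0.
Checking each atom:
  x1: nu = 8/3 > 0 -> no constraint.
  x2: nu = 0, mu = 3 > 0 -> violates mu << nu.
  x3: nu = 1/2 > 0 -> no constraint.
  x4: nu = 0, mu = 7/3 > 0 -> violates mu << nu.
  x5: nu = 8/3 > 0 -> no constraint.
  x6: nu = 0, mu = 0 -> consistent with mu << nu.
The atom(s) x2, x4 violate the condition (nu = 0 but mu > 0). Therefore mu is NOT absolutely continuous w.r.t. nu.

no


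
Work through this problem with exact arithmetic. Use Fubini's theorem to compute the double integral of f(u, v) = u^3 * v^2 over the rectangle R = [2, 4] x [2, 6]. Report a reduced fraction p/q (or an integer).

f(u, v) is a tensor product of a function of u and a function of v, and both factors are bounded continuous (hence Lebesgue integrable) on the rectangle, so Fubini's theorem applies:
  integral_R f d(m x m) = (integral_a1^b1 u^3 du) * (integral_a2^b2 v^2 dv).
Inner integral in u: integral_{2}^{4} u^3 du = (4^4 - 2^4)/4
  = 60.
Inner integral in v: integral_{2}^{6} v^2 dv = (6^3 - 2^3)/3
  = 208/3.
Product: (60) * (208/3) = 4160.

4160


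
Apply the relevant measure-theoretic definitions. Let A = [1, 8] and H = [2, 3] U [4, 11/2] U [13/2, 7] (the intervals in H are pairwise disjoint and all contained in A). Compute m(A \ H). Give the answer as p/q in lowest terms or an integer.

The ambient interval has length m(A) = 8 - 1 = 7.
Since the holes are disjoint and sit inside A, by finite additivity
  m(H) = sum_i (b_i - a_i), and m(A \ H) = m(A) - m(H).
Computing the hole measures:
  m(H_1) = 3 - 2 = 1.
  m(H_2) = 11/2 - 4 = 3/2.
  m(H_3) = 7 - 13/2 = 1/2.
Summed: m(H) = 1 + 3/2 + 1/2 = 3.
So m(A \ H) = 7 - 3 = 4.

4


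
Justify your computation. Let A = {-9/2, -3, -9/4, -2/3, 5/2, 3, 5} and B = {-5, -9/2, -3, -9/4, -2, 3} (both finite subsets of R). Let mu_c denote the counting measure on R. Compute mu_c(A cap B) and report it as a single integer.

Counting measure on a finite set equals cardinality. mu_c(A cap B) = |A cap B| (elements appearing in both).
Enumerating the elements of A that also lie in B gives 4 element(s).
So mu_c(A cap B) = 4.

4


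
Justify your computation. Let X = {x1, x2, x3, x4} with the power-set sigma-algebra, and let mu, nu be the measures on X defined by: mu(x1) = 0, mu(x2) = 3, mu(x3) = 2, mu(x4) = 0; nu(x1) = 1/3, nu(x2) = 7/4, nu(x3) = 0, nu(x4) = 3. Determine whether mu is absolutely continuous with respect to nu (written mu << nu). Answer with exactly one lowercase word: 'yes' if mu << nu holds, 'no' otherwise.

mu << nu means: every nu-null measurable set is also mu-null; equivalently, for every atom x, if nu({x}) = 0 then mu({x}) = 0.
Checking each atom:
  x1: nu = 1/3 > 0 -> no constraint.
  x2: nu = 7/4 > 0 -> no constraint.
  x3: nu = 0, mu = 2 > 0 -> violates mu << nu.
  x4: nu = 3 > 0 -> no constraint.
The atom(s) x3 violate the condition (nu = 0 but mu > 0). Therefore mu is NOT absolutely continuous w.r.t. nu.

no


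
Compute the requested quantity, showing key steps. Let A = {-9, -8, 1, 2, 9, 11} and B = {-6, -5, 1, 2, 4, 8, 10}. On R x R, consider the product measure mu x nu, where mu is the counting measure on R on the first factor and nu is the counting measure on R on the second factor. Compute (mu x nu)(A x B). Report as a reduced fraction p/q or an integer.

For a measurable rectangle A x B, the product measure satisfies
  (mu x nu)(A x B) = mu(A) * nu(B).
  mu(A) = 6.
  nu(B) = 7.
  (mu x nu)(A x B) = 6 * 7 = 42.

42


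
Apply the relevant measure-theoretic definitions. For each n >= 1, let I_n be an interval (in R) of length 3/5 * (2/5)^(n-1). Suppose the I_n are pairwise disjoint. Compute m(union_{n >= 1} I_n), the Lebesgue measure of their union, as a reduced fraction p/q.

By countable additivity of the Lebesgue measure on pairwise disjoint measurable sets,
  m(union_{n >= 1} I_n) = sum_{n >= 1} m(I_n) = sum_{n >= 1} a * r^(n-1),
  with a = 3/5 and r = 2/5.
Since 0 < r = 2/5 < 1, the geometric series converges:
  sum_{n >= 1} a * r^(n-1) = a / (1 - r).
  = 3/5 / (1 - 2/5)
  = 3/5 / (3/5)
  = 1.

1


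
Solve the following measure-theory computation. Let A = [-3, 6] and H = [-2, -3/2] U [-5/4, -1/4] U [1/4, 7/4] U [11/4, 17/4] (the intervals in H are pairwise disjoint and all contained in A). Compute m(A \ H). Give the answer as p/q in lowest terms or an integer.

The ambient interval has length m(A) = 6 - (-3) = 9.
Since the holes are disjoint and sit inside A, by finite additivity
  m(H) = sum_i (b_i - a_i), and m(A \ H) = m(A) - m(H).
Computing the hole measures:
  m(H_1) = -3/2 - (-2) = 1/2.
  m(H_2) = -1/4 - (-5/4) = 1.
  m(H_3) = 7/4 - 1/4 = 3/2.
  m(H_4) = 17/4 - 11/4 = 3/2.
Summed: m(H) = 1/2 + 1 + 3/2 + 3/2 = 9/2.
So m(A \ H) = 9 - 9/2 = 9/2.

9/2


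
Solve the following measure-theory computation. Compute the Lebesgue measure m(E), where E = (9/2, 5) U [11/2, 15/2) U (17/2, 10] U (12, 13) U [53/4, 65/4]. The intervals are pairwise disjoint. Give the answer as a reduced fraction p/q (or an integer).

For pairwise disjoint intervals, m(union_i I_i) = sum_i m(I_i),
and m is invariant under swapping open/closed endpoints (single points have measure 0).
So m(E) = sum_i (b_i - a_i).
  I_1 has length 5 - 9/2 = 1/2.
  I_2 has length 15/2 - 11/2 = 2.
  I_3 has length 10 - 17/2 = 3/2.
  I_4 has length 13 - 12 = 1.
  I_5 has length 65/4 - 53/4 = 3.
Summing:
  m(E) = 1/2 + 2 + 3/2 + 1 + 3 = 8.

8


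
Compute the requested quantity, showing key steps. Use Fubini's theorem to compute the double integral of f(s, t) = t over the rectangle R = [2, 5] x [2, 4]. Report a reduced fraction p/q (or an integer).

f(s, t) is a tensor product of a function of s and a function of t, and both factors are bounded continuous (hence Lebesgue integrable) on the rectangle, so Fubini's theorem applies:
  integral_R f d(m x m) = (integral_a1^b1 1 ds) * (integral_a2^b2 t dt).
Inner integral in s: integral_{2}^{5} 1 ds = (5^1 - 2^1)/1
  = 3.
Inner integral in t: integral_{2}^{4} t dt = (4^2 - 2^2)/2
  = 6.
Product: (3) * (6) = 18.

18


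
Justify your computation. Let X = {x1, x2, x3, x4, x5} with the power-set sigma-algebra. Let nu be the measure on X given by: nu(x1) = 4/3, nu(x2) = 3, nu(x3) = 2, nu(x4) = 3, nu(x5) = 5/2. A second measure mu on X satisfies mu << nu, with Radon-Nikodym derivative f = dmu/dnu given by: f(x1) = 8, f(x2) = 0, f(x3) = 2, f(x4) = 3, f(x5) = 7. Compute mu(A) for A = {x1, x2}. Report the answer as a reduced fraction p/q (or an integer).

By the defining property of the Radon-Nikodym derivative, for every measurable set A,
  mu(A) = integral_A f dnu.
Since nu is a discrete measure concentrated on the atoms of X, the integral over A reduces to the sum
  mu(A) = sum_{x in A} f(x) * nu({x}).
Computing each term:
  x1: f(x1) * nu(x1) = 8 * 4/3 = 32/3.
  x2: f(x2) * nu(x2) = 0 * 3 = 0.
Summing: mu(A) = 32/3 + 0 = 32/3.

32/3


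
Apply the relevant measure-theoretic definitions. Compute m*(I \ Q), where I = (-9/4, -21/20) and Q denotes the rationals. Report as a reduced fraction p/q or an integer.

The interval I = (-9/4, -21/20) has m(I) = -21/20 - (-9/4) = 6/5 (endpoints are measure-zero, so open/closed/half-open agree). Write I = (I cap Q) u (I \ Q). The rationals in I are countable, so m*(I cap Q) = 0 (cover each rational by intervals whose total length is arbitrarily small). By countable subadditivity m*(I) <= m*(I cap Q) + m*(I \ Q), hence m*(I \ Q) >= m(I) = 6/5. The reverse inequality m*(I \ Q) <= m*(I) = 6/5 is trivial since (I \ Q) is a subset of I. Therefore m*(I \ Q) = 6/5.

6/5


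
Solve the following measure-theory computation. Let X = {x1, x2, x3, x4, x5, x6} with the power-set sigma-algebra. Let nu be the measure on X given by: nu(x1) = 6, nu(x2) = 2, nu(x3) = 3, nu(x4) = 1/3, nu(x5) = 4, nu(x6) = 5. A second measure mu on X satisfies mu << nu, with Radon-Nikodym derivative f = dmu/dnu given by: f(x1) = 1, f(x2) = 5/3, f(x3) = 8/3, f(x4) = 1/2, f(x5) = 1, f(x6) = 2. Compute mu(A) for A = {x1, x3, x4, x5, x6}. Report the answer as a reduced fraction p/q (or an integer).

By the defining property of the Radon-Nikodym derivative, for every measurable set A,
  mu(A) = integral_A f dnu.
Since nu is a discrete measure concentrated on the atoms of X, the integral over A reduces to the sum
  mu(A) = sum_{x in A} f(x) * nu({x}).
Computing each term:
  x1: f(x1) * nu(x1) = 1 * 6 = 6.
  x3: f(x3) * nu(x3) = 8/3 * 3 = 8.
  x4: f(x4) * nu(x4) = 1/2 * 1/3 = 1/6.
  x5: f(x5) * nu(x5) = 1 * 4 = 4.
  x6: f(x6) * nu(x6) = 2 * 5 = 10.
Summing: mu(A) = 6 + 8 + 1/6 + 4 + 10 = 169/6.

169/6


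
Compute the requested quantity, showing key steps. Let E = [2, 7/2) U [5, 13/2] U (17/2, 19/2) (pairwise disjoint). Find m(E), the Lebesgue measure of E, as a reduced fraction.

For pairwise disjoint intervals, m(union_i I_i) = sum_i m(I_i),
and m is invariant under swapping open/closed endpoints (single points have measure 0).
So m(E) = sum_i (b_i - a_i).
  I_1 has length 7/2 - 2 = 3/2.
  I_2 has length 13/2 - 5 = 3/2.
  I_3 has length 19/2 - 17/2 = 1.
Summing:
  m(E) = 3/2 + 3/2 + 1 = 4.

4


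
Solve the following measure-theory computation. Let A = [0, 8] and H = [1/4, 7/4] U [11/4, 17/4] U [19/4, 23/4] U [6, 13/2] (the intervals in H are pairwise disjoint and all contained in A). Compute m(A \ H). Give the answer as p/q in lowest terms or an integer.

The ambient interval has length m(A) = 8 - 0 = 8.
Since the holes are disjoint and sit inside A, by finite additivity
  m(H) = sum_i (b_i - a_i), and m(A \ H) = m(A) - m(H).
Computing the hole measures:
  m(H_1) = 7/4 - 1/4 = 3/2.
  m(H_2) = 17/4 - 11/4 = 3/2.
  m(H_3) = 23/4 - 19/4 = 1.
  m(H_4) = 13/2 - 6 = 1/2.
Summed: m(H) = 3/2 + 3/2 + 1 + 1/2 = 9/2.
So m(A \ H) = 8 - 9/2 = 7/2.

7/2


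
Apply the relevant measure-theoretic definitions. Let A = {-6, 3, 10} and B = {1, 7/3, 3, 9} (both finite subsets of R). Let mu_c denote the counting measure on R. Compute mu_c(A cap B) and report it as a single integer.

Counting measure on a finite set equals cardinality. mu_c(A cap B) = |A cap B| (elements appearing in both).
Enumerating the elements of A that also lie in B gives 1 element(s).
So mu_c(A cap B) = 1.

1


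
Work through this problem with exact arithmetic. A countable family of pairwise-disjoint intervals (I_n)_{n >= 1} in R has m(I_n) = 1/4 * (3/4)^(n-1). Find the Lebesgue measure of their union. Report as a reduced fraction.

By countable additivity of the Lebesgue measure on pairwise disjoint measurable sets,
  m(union_{n >= 1} I_n) = sum_{n >= 1} m(I_n) = sum_{n >= 1} a * r^(n-1),
  with a = 1/4 and r = 3/4.
Since 0 < r = 3/4 < 1, the geometric series converges:
  sum_{n >= 1} a * r^(n-1) = a / (1 - r).
  = 1/4 / (1 - 3/4)
  = 1/4 / (1/4)
  = 1.

1


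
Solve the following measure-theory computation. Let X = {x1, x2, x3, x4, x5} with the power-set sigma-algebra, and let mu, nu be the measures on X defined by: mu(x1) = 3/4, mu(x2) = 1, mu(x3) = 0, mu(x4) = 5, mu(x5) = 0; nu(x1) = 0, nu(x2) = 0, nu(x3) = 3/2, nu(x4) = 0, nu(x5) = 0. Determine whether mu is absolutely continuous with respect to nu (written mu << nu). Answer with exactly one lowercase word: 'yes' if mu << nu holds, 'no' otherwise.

mu << nu means: every nu-null measurable set is also mu-null; equivalently, for every atom x, if nu({x}) = 0 then mu({x}) = 0.
Checking each atom:
  x1: nu = 0, mu = 3/4 > 0 -> violates mu << nu.
  x2: nu = 0, mu = 1 > 0 -> violates mu << nu.
  x3: nu = 3/2 > 0 -> no constraint.
  x4: nu = 0, mu = 5 > 0 -> violates mu << nu.
  x5: nu = 0, mu = 0 -> consistent with mu << nu.
The atom(s) x1, x2, x4 violate the condition (nu = 0 but mu > 0). Therefore mu is NOT absolutely continuous w.r.t. nu.

no


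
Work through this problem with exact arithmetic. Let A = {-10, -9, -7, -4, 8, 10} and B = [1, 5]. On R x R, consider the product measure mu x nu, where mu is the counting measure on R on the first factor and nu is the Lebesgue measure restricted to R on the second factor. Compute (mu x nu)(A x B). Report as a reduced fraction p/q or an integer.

For a measurable rectangle A x B, the product measure satisfies
  (mu x nu)(A x B) = mu(A) * nu(B).
  mu(A) = 6.
  nu(B) = 4.
  (mu x nu)(A x B) = 6 * 4 = 24.

24


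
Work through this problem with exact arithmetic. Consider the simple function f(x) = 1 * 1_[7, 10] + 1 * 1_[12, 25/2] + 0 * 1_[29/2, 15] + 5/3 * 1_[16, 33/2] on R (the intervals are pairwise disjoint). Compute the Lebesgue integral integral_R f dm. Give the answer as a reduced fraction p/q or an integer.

For a simple function f = sum_i c_i * 1_{A_i} with disjoint A_i,
  integral f dm = sum_i c_i * m(A_i).
Lengths of the A_i:
  m(A_1) = 10 - 7 = 3.
  m(A_2) = 25/2 - 12 = 1/2.
  m(A_3) = 15 - 29/2 = 1/2.
  m(A_4) = 33/2 - 16 = 1/2.
Contributions c_i * m(A_i):
  (1) * (3) = 3.
  (1) * (1/2) = 1/2.
  (0) * (1/2) = 0.
  (5/3) * (1/2) = 5/6.
Total: 3 + 1/2 + 0 + 5/6 = 13/3.

13/3


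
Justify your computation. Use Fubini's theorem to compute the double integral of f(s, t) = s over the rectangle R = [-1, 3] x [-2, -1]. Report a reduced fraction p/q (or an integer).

f(s, t) is a tensor product of a function of s and a function of t, and both factors are bounded continuous (hence Lebesgue integrable) on the rectangle, so Fubini's theorem applies:
  integral_R f d(m x m) = (integral_a1^b1 s ds) * (integral_a2^b2 1 dt).
Inner integral in s: integral_{-1}^{3} s ds = (3^2 - (-1)^2)/2
  = 4.
Inner integral in t: integral_{-2}^{-1} 1 dt = ((-1)^1 - (-2)^1)/1
  = 1.
Product: (4) * (1) = 4.

4


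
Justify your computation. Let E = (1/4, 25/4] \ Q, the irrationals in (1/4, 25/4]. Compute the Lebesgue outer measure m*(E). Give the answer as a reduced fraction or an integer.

The interval I = (1/4, 25/4] has m(I) = 25/4 - 1/4 = 6 (endpoints are measure-zero, so open/closed/half-open agree). Write I = (I cap Q) u (I \ Q). The rationals in I are countable, so m*(I cap Q) = 0 (cover each rational by intervals whose total length is arbitrarily small). By countable subadditivity m*(I) <= m*(I cap Q) + m*(I \ Q), hence m*(I \ Q) >= m(I) = 6. The reverse inequality m*(I \ Q) <= m*(I) = 6 is trivial since (I \ Q) is a subset of I. Therefore m*(I \ Q) = 6.

6


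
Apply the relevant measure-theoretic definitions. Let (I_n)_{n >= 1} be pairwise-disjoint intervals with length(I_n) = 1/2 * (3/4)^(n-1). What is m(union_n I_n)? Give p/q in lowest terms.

By countable additivity of the Lebesgue measure on pairwise disjoint measurable sets,
  m(union_{n >= 1} I_n) = sum_{n >= 1} m(I_n) = sum_{n >= 1} a * r^(n-1),
  with a = 1/2 and r = 3/4.
Since 0 < r = 3/4 < 1, the geometric series converges:
  sum_{n >= 1} a * r^(n-1) = a / (1 - r).
  = 1/2 / (1 - 3/4)
  = 1/2 / (1/4)
  = 2.

2
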